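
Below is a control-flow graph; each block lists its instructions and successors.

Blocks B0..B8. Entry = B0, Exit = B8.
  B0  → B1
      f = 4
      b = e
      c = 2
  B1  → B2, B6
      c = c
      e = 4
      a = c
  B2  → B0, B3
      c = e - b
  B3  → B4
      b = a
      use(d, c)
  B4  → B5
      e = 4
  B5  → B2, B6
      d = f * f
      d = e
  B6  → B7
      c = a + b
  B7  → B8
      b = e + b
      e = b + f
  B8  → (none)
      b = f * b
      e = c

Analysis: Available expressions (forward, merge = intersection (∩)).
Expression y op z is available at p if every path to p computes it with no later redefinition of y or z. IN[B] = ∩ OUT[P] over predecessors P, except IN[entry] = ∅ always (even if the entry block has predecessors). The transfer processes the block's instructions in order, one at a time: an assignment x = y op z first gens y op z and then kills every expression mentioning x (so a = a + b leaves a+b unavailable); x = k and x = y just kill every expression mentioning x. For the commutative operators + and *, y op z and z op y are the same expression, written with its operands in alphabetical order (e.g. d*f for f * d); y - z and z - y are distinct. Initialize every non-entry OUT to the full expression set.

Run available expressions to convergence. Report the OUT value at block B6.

Fixpoint table:
  B0:   IN={}   OUT={}
  B1:   IN={}   OUT={}
  B2:   IN={}   OUT={e-b}
  B3:   IN={e-b}   OUT={}
  B4:   IN={}   OUT={}
  B5:   IN={}   OUT={f*f}
  B6:   IN={}   OUT={a+b}
  B7:   IN={a+b}   OUT={b+f}
  B8:   IN={b+f}   OUT={}

Merge at B6: IN[B6] = OUT[B1] ∩ OUT[B5] = {}
Applying B6's transfer function to that IN value gives OUT[B6] (row B6 above).

Answer: {a+b}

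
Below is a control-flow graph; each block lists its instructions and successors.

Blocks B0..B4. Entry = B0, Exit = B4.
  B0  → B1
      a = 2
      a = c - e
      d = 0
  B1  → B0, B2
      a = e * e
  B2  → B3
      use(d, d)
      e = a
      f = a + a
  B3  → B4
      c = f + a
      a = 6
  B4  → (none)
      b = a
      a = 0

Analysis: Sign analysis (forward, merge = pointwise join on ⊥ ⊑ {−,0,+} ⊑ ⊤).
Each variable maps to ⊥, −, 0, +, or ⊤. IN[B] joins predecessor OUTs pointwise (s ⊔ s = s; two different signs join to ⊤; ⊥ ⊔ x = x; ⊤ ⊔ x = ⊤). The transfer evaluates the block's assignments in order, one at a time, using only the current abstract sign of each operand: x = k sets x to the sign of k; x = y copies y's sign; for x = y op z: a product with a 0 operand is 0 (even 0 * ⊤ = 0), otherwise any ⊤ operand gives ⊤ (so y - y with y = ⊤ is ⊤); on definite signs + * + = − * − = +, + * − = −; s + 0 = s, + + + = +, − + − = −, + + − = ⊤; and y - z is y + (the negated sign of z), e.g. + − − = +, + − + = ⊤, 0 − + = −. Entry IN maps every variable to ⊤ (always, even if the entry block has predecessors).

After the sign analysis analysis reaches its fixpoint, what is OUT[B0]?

Per-block solution:
  B0:  IN=(all ⊤)  OUT={d:0; rest ⊤}
  B1:  IN={d:0; rest ⊤}  OUT={d:0; rest ⊤}
  B2:  IN={d:0; rest ⊤}  OUT={d:0; rest ⊤}
  B3:  IN={d:0; rest ⊤}  OUT={a:+, d:0; rest ⊤}
  B4:  IN={a:+, d:0; rest ⊤}  OUT={a:0, b:+, d:0; rest ⊤}

Merge at B0 (entry node, so the boundary value (all ⊤) is joined with the incoming edge(s)): IN[B0] = (all ⊤) ⊔ OUT[B1] = {a: ⊤, b: ⊤, c: ⊤, d: ⊤, e: ⊤, f: ⊤}
Applying B0's transfer function to that IN value gives OUT[B0] (row B0 above).

Answer: {a: ⊤, b: ⊤, c: ⊤, d: 0, e: ⊤, f: ⊤}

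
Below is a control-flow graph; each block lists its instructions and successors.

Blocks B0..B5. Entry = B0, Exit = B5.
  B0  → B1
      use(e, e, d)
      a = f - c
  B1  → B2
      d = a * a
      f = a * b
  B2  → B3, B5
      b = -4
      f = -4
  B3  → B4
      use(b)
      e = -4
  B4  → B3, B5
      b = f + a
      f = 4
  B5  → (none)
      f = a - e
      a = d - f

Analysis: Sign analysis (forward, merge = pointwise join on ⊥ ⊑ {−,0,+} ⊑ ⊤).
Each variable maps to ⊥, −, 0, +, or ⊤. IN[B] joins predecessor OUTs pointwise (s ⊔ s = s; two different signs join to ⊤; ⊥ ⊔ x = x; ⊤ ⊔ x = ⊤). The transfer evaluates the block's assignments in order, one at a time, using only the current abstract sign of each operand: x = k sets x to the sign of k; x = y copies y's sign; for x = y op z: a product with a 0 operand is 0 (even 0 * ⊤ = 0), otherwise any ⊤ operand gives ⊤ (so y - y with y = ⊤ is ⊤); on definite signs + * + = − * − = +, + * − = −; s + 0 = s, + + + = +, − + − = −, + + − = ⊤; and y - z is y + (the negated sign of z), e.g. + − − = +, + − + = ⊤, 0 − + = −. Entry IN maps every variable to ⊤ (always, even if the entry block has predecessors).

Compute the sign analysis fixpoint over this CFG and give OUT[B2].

Answer: {a: ⊤, b: -, c: ⊤, d: ⊤, e: ⊤, f: -}

Derivation:
Converged values:
  B0:  IN=(all ⊤)  OUT=(all ⊤)
  B1:  IN=(all ⊤)  OUT=(all ⊤)
  B2:  IN=(all ⊤)  OUT={b:-, f:-; rest ⊤}
  B3:  IN=(all ⊤)  OUT={e:-; rest ⊤}
  B4:  IN={e:-; rest ⊤}  OUT={e:-, f:+; rest ⊤}
  B5:  IN=(all ⊤)  OUT=(all ⊤)

Merge at B2: IN[B2] = OUT[B1] = {a: ⊤, b: ⊤, c: ⊤, d: ⊤, e: ⊤, f: ⊤}
Applying B2's transfer function to that IN value gives OUT[B2] (row B2 above).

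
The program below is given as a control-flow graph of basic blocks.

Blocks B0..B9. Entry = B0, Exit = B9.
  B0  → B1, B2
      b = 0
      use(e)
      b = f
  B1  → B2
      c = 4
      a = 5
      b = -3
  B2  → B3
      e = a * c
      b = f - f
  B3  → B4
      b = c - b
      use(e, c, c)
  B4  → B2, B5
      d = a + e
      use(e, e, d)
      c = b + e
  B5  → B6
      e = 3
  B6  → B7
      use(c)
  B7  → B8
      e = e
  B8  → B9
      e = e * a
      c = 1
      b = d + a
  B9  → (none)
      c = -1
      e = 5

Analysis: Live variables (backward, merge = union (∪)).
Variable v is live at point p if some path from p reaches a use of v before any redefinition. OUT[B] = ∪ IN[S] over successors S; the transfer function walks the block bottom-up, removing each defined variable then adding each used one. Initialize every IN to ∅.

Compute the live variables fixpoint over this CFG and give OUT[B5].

Answer: {a, c, d, e}

Trace:
Per-block solution:
  B0:  IN={a, c, e, f}  OUT={a, c, f}
  B1:  IN={f}  OUT={a, c, f}
  B2:  IN={a, c, f}  OUT={a, b, c, e, f}
  B3:  IN={a, b, c, e, f}  OUT={a, b, e, f}
  B4:  IN={a, b, e, f}  OUT={a, c, d, f}
  B5:  IN={a, c, d}  OUT={a, c, d, e}
  B6:  IN={a, c, d, e}  OUT={a, d, e}
  B7:  IN={a, d, e}  OUT={a, d, e}
  B8:  IN={a, d, e}  OUT={}
  B9:  IN={}  OUT={}

Merge at B5: OUT[B5] = IN[B6] = {a, c, d, e}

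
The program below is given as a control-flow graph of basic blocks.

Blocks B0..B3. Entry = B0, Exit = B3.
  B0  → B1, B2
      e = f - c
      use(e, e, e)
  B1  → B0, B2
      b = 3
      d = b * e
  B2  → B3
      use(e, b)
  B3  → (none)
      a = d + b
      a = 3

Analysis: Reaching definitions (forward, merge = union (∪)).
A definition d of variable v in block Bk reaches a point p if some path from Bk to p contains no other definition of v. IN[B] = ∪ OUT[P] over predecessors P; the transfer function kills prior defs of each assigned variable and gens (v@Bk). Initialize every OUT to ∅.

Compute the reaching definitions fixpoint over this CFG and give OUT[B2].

Answer: {b@B1, d@B1, e@B0}

Derivation:
Fixpoint table:
  B0: | IN={b@B1, d@B1, e@B0} | OUT={b@B1, d@B1, e@B0}
  B1: | IN={b@B1, d@B1, e@B0} | OUT={b@B1, d@B1, e@B0}
  B2: | IN={b@B1, d@B1, e@B0} | OUT={b@B1, d@B1, e@B0}
  B3: | IN={b@B1, d@B1, e@B0} | OUT={a@B3, b@B1, d@B1, e@B0}

Merge at B2: IN[B2] = OUT[B0] ⊔ OUT[B1] = {b@B1, d@B1, e@B0}
Applying B2's transfer function to that IN value gives OUT[B2] (row B2 above).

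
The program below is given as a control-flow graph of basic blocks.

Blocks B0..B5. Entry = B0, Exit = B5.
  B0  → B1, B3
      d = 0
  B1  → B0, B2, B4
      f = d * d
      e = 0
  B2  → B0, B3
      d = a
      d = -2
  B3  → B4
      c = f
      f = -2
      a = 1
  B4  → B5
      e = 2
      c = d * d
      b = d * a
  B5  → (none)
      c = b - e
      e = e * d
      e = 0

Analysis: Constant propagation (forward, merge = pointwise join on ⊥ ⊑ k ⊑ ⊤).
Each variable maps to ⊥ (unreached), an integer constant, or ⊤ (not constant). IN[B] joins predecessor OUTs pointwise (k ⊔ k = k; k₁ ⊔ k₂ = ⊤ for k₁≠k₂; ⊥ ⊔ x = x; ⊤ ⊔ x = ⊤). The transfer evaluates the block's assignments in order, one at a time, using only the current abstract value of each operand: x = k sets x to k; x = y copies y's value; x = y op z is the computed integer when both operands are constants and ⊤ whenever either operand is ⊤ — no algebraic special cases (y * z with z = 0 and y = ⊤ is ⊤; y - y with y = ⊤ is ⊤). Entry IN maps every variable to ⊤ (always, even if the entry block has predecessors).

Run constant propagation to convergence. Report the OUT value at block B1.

Answer: {a: ⊤, b: ⊤, c: ⊤, d: 0, e: 0, f: 0}

Derivation:
Per-block solution:
  B0:  IN=(all ⊤)  OUT={d:0; rest ⊤}
  B1:  IN={d:0; rest ⊤}  OUT={d:0, e:0, f:0; rest ⊤}
  B2:  IN={d:0, e:0, f:0; rest ⊤}  OUT={d:-2, e:0, f:0; rest ⊤}
  B3:  IN=(all ⊤)  OUT={a:1, f:-2; rest ⊤}
  B4:  IN=(all ⊤)  OUT={e:2; rest ⊤}
  B5:  IN={e:2; rest ⊤}  OUT={e:0; rest ⊤}

Merge at B1: IN[B1] = OUT[B0] = {a: ⊤, b: ⊤, c: ⊤, d: 0, e: ⊤, f: ⊤}
Applying B1's transfer function to that IN value gives OUT[B1] (row B1 above).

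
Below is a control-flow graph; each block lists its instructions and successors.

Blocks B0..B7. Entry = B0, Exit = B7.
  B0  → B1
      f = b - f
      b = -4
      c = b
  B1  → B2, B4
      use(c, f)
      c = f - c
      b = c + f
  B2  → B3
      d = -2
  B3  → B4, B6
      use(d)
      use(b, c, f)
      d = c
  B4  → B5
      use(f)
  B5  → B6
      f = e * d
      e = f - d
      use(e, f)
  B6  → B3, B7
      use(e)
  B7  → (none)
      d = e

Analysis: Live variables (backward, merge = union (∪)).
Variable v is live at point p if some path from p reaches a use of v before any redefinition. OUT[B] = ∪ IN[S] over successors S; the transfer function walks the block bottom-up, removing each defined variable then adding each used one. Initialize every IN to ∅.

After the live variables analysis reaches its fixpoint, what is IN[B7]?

Answer: {e}

Working:
Per-block solution:
  B0: | IN={b, d, e, f} | OUT={c, d, e, f}
  B1: | IN={c, d, e, f} | OUT={b, c, d, e, f}
  B2: | IN={b, c, e, f} | OUT={b, c, d, e, f}
  B3: | IN={b, c, d, e, f} | OUT={b, c, d, e, f}
  B4: | IN={b, c, d, e, f} | OUT={b, c, d, e}
  B5: | IN={b, c, d, e} | OUT={b, c, d, e, f}
  B6: | IN={b, c, d, e, f} | OUT={b, c, d, e, f}
  B7: | IN={e} | OUT={}

B7 is the boundary node: OUT[B7] = {}
Applying B7's transfer function to that OUT value gives IN[B7] (row B7 above).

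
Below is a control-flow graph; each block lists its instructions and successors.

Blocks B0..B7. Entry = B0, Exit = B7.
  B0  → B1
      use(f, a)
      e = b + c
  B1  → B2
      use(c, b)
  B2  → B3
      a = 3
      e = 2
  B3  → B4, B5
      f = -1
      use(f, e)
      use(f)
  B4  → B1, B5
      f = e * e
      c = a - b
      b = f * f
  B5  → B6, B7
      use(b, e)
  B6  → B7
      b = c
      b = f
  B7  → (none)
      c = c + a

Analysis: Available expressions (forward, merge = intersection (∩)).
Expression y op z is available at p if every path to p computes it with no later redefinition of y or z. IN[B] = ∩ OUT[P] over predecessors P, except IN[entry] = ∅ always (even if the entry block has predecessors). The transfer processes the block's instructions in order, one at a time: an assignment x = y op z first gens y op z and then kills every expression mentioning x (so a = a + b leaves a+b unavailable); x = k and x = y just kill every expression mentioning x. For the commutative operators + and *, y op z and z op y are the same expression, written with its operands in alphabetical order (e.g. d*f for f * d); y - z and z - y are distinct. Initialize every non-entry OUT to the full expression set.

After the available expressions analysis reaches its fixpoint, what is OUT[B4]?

Answer: {e*e, f*f}

Derivation:
Converged values:
  B0:   IN={}   OUT={b+c}
  B1:   IN={}   OUT={}
  B2:   IN={}   OUT={}
  B3:   IN={}   OUT={}
  B4:   IN={}   OUT={e*e, f*f}
  B5:   IN={}   OUT={}
  B6:   IN={}   OUT={}
  B7:   IN={}   OUT={}

Merge at B4: IN[B4] = OUT[B3] = {}
Applying B4's transfer function to that IN value gives OUT[B4] (row B4 above).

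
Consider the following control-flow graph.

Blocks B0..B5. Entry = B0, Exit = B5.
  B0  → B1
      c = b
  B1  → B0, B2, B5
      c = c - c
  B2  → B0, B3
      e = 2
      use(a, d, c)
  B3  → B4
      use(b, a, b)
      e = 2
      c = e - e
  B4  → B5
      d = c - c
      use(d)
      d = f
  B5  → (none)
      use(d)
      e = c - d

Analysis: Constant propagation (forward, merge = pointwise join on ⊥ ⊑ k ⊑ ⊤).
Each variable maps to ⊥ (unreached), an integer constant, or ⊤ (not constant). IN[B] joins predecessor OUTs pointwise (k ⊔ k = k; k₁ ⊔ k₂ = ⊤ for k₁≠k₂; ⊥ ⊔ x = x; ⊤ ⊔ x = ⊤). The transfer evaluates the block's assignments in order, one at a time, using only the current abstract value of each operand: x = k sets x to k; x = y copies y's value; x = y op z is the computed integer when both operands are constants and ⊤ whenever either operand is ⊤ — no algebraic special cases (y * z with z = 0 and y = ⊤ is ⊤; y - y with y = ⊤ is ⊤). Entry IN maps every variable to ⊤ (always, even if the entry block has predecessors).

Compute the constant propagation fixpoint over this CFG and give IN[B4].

Answer: {a: ⊤, b: ⊤, c: 0, d: ⊤, e: 2, f: ⊤}

Derivation:
Per-block solution:
  B0:  IN=(all ⊤)  OUT=(all ⊤)
  B1:  IN=(all ⊤)  OUT=(all ⊤)
  B2:  IN=(all ⊤)  OUT={e:2; rest ⊤}
  B3:  IN={e:2; rest ⊤}  OUT={c:0, e:2; rest ⊤}
  B4:  IN={c:0, e:2; rest ⊤}  OUT={c:0, e:2; rest ⊤}
  B5:  IN=(all ⊤)  OUT=(all ⊤)

Merge at B4: IN[B4] = OUT[B3] = {a: ⊤, b: ⊤, c: 0, d: ⊤, e: 2, f: ⊤}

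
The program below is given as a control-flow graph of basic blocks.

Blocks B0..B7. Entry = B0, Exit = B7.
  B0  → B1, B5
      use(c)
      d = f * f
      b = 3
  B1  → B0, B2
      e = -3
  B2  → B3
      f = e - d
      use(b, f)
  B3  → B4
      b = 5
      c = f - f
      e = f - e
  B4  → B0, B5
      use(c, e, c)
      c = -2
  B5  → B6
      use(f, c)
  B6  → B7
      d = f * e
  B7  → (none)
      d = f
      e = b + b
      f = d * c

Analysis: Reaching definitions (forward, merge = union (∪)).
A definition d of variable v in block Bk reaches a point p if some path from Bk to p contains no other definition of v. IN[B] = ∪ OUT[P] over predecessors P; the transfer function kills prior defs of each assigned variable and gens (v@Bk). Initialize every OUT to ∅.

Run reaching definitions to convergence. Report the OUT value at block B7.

Converged values:
  B0:   IN={b@B0, b@B3, c@B4, d@B0, e@B1, e@B3, f@B2}   OUT={b@B0, c@B4, d@B0, e@B1, e@B3, f@B2}
  B1:   IN={b@B0, c@B4, d@B0, e@B1, e@B3, f@B2}   OUT={b@B0, c@B4, d@B0, e@B1, f@B2}
  B2:   IN={b@B0, c@B4, d@B0, e@B1, f@B2}   OUT={b@B0, c@B4, d@B0, e@B1, f@B2}
  B3:   IN={b@B0, c@B4, d@B0, e@B1, f@B2}   OUT={b@B3, c@B3, d@B0, e@B3, f@B2}
  B4:   IN={b@B3, c@B3, d@B0, e@B3, f@B2}   OUT={b@B3, c@B4, d@B0, e@B3, f@B2}
  B5:   IN={b@B0, b@B3, c@B4, d@B0, e@B1, e@B3, f@B2}   OUT={b@B0, b@B3, c@B4, d@B0, e@B1, e@B3, f@B2}
  B6:   IN={b@B0, b@B3, c@B4, d@B0, e@B1, e@B3, f@B2}   OUT={b@B0, b@B3, c@B4, d@B6, e@B1, e@B3, f@B2}
  B7:   IN={b@B0, b@B3, c@B4, d@B6, e@B1, e@B3, f@B2}   OUT={b@B0, b@B3, c@B4, d@B7, e@B7, f@B7}

Merge at B7: IN[B7] = OUT[B6] = {b@B0, b@B3, c@B4, d@B6, e@B1, e@B3, f@B2}
Applying B7's transfer function to that IN value gives OUT[B7] (row B7 above).

Answer: {b@B0, b@B3, c@B4, d@B7, e@B7, f@B7}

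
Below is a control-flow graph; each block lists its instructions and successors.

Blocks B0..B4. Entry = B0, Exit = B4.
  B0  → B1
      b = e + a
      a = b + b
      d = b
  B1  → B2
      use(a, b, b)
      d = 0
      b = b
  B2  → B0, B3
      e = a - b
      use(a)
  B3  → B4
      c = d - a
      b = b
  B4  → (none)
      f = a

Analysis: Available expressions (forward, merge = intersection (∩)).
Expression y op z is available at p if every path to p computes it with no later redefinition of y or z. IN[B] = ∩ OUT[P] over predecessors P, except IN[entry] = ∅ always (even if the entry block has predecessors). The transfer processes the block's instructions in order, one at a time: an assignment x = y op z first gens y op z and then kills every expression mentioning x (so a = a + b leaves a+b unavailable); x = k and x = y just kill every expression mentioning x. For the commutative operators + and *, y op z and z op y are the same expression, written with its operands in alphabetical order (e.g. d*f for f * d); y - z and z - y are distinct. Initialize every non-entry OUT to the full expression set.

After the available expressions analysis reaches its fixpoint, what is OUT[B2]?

Fixpoint table:
  B0:   IN={}   OUT={b+b}
  B1:   IN={b+b}   OUT={}
  B2:   IN={}   OUT={a-b}
  B3:   IN={a-b}   OUT={d-a}
  B4:   IN={d-a}   OUT={d-a}

Merge at B2: IN[B2] = OUT[B1] = {}
Applying B2's transfer function to that IN value gives OUT[B2] (row B2 above).

Answer: {a-b}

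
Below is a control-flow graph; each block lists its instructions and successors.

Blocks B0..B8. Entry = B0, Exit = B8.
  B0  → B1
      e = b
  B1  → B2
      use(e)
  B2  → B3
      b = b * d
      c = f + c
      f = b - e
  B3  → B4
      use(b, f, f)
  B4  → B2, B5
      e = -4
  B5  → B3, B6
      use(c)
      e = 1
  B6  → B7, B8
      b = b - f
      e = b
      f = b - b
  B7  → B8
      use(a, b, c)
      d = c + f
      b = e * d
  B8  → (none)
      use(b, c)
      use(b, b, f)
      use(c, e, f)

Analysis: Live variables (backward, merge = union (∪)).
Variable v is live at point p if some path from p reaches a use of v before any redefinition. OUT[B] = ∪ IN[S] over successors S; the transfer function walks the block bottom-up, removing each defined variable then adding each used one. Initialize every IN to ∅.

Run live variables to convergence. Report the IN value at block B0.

Answer: {a, b, c, d, f}

Derivation:
Fixpoint table:
  B0: | IN={a, b, c, d, f} | OUT={a, b, c, d, e, f}
  B1: | IN={a, b, c, d, e, f} | OUT={a, b, c, d, e, f}
  B2: | IN={a, b, c, d, e, f} | OUT={a, b, c, d, f}
  B3: | IN={a, b, c, d, f} | OUT={a, b, c, d, f}
  B4: | IN={a, b, c, d, f} | OUT={a, b, c, d, e, f}
  B5: | IN={a, b, c, d, f} | OUT={a, b, c, d, f}
  B6: | IN={a, b, c, f} | OUT={a, b, c, e, f}
  B7: | IN={a, b, c, e, f} | OUT={b, c, e, f}
  B8: | IN={b, c, e, f} | OUT={}

Merge at B0: OUT[B0] = IN[B1] = {a, b, c, d, e, f}
Applying B0's transfer function to that OUT value gives IN[B0] (row B0 above).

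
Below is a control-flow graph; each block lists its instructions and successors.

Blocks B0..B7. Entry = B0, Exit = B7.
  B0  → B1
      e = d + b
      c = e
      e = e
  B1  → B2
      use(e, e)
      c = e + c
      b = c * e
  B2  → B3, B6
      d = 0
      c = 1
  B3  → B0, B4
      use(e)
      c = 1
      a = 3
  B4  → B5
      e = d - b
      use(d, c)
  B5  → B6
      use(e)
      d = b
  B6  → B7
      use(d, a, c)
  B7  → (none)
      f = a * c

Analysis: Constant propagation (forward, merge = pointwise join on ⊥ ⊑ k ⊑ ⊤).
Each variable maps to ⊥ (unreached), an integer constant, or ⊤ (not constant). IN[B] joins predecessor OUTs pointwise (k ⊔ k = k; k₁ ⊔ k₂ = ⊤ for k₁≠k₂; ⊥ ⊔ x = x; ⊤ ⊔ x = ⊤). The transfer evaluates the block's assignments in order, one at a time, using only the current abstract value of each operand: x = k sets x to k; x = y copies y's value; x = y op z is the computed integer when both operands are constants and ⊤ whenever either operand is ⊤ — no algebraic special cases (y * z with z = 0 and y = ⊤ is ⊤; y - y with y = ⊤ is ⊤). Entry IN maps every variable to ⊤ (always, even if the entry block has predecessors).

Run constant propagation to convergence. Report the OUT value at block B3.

Answer: {a: 3, b: ⊤, c: 1, d: 0, e: ⊤, f: ⊤}

Trace:
Per-block solution:
  B0:   IN=(all ⊤)   OUT=(all ⊤)
  B1:   IN=(all ⊤)   OUT=(all ⊤)
  B2:   IN=(all ⊤)   OUT={c:1, d:0; rest ⊤}
  B3:   IN={c:1, d:0; rest ⊤}   OUT={a:3, c:1, d:0; rest ⊤}
  B4:   IN={a:3, c:1, d:0; rest ⊤}   OUT={a:3, c:1, d:0; rest ⊤}
  B5:   IN={a:3, c:1, d:0; rest ⊤}   OUT={a:3, c:1; rest ⊤}
  B6:   IN={c:1; rest ⊤}   OUT={c:1; rest ⊤}
  B7:   IN={c:1; rest ⊤}   OUT={c:1; rest ⊤}

Merge at B3: IN[B3] = OUT[B2] = {a: ⊤, b: ⊤, c: 1, d: 0, e: ⊤, f: ⊤}
Applying B3's transfer function to that IN value gives OUT[B3] (row B3 above).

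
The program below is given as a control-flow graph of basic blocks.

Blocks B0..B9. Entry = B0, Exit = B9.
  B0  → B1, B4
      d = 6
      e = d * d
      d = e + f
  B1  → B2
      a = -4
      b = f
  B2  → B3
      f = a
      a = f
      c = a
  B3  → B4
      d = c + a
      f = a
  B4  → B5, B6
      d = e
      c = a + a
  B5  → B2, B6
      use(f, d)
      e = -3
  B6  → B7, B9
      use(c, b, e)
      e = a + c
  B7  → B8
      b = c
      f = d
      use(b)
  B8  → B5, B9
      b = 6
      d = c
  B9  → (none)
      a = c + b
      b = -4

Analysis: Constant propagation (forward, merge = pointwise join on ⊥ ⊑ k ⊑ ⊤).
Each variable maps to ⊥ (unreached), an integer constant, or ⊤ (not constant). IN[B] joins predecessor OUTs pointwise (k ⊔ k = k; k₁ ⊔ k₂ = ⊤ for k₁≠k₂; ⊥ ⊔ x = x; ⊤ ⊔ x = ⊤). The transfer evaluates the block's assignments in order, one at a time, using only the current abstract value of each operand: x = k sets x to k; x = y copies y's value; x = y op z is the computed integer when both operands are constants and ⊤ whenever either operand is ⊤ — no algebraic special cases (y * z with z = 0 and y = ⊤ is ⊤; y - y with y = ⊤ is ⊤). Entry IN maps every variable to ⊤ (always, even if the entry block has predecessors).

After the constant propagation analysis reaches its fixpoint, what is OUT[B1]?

Per-block solution:
  B0: | IN=(all ⊤) | OUT={e:36; rest ⊤}
  B1: | IN={e:36; rest ⊤} | OUT={a:-4, e:36; rest ⊤}
  B2: | IN=(all ⊤) | OUT=(all ⊤)
  B3: | IN=(all ⊤) | OUT=(all ⊤)
  B4: | IN=(all ⊤) | OUT=(all ⊤)
  B5: | IN=(all ⊤) | OUT={e:-3; rest ⊤}
  B6: | IN=(all ⊤) | OUT=(all ⊤)
  B7: | IN=(all ⊤) | OUT=(all ⊤)
  B8: | IN=(all ⊤) | OUT={b:6; rest ⊤}
  B9: | IN=(all ⊤) | OUT={b:-4; rest ⊤}

Merge at B1: IN[B1] = OUT[B0] = {a: ⊤, b: ⊤, c: ⊤, d: ⊤, e: 36, f: ⊤}
Applying B1's transfer function to that IN value gives OUT[B1] (row B1 above).

Answer: {a: -4, b: ⊤, c: ⊤, d: ⊤, e: 36, f: ⊤}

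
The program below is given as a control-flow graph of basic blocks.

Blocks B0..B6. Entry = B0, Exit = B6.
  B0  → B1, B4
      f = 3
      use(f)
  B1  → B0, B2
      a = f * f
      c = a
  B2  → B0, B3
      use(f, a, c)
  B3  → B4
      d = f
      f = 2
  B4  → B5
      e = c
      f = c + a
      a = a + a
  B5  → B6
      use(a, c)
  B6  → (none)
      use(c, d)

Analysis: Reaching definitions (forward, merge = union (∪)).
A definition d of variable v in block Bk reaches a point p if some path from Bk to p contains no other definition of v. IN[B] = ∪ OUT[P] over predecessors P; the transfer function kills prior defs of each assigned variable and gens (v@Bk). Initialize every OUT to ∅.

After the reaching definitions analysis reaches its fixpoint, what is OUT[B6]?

Fixpoint table:
  B0:   IN={a@B1, c@B1, f@B0}   OUT={a@B1, c@B1, f@B0}
  B1:   IN={a@B1, c@B1, f@B0}   OUT={a@B1, c@B1, f@B0}
  B2:   IN={a@B1, c@B1, f@B0}   OUT={a@B1, c@B1, f@B0}
  B3:   IN={a@B1, c@B1, f@B0}   OUT={a@B1, c@B1, d@B3, f@B3}
  B4:   IN={a@B1, c@B1, d@B3, f@B0, f@B3}   OUT={a@B4, c@B1, d@B3, e@B4, f@B4}
  B5:   IN={a@B4, c@B1, d@B3, e@B4, f@B4}   OUT={a@B4, c@B1, d@B3, e@B4, f@B4}
  B6:   IN={a@B4, c@B1, d@B3, e@B4, f@B4}   OUT={a@B4, c@B1, d@B3, e@B4, f@B4}

Merge at B6: IN[B6] = OUT[B5] = {a@B4, c@B1, d@B3, e@B4, f@B4}
Applying B6's transfer function to that IN value gives OUT[B6] (row B6 above).

Answer: {a@B4, c@B1, d@B3, e@B4, f@B4}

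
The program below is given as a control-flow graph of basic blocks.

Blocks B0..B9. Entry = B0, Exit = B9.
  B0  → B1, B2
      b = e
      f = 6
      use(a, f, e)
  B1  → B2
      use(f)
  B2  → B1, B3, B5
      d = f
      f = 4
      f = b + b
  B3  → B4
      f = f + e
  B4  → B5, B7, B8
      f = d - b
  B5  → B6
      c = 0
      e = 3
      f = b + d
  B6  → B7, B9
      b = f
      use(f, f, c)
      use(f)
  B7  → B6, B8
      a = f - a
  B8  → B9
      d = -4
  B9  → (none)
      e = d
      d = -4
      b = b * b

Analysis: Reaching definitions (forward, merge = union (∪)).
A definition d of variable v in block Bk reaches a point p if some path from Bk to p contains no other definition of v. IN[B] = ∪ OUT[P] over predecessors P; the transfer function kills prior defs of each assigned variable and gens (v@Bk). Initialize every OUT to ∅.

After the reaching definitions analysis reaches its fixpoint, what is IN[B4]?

Answer: {b@B0, d@B2, f@B3}

Trace:
Fixpoint table:
  B0:   IN={}   OUT={b@B0, f@B0}
  B1:   IN={b@B0, d@B2, f@B0, f@B2}   OUT={b@B0, d@B2, f@B0, f@B2}
  B2:   IN={b@B0, d@B2, f@B0, f@B2}   OUT={b@B0, d@B2, f@B2}
  B3:   IN={b@B0, d@B2, f@B2}   OUT={b@B0, d@B2, f@B3}
  B4:   IN={b@B0, d@B2, f@B3}   OUT={b@B0, d@B2, f@B4}
  B5:   IN={b@B0, d@B2, f@B2, f@B4}   OUT={b@B0, c@B5, d@B2, e@B5, f@B5}
  B6:   IN={a@B7, b@B0, b@B6, c@B5, d@B2, e@B5, f@B4, f@B5}   OUT={a@B7, b@B6, c@B5, d@B2, e@B5, f@B4, f@B5}
  B7:   IN={a@B7, b@B0, b@B6, c@B5, d@B2, e@B5, f@B4, f@B5}   OUT={a@B7, b@B0, b@B6, c@B5, d@B2, e@B5, f@B4, f@B5}
  B8:   IN={a@B7, b@B0, b@B6, c@B5, d@B2, e@B5, f@B4, f@B5}   OUT={a@B7, b@B0, b@B6, c@B5, d@B8, e@B5, f@B4, f@B5}
  B9:   IN={a@B7, b@B0, b@B6, c@B5, d@B2, d@B8, e@B5, f@B4, f@B5}   OUT={a@B7, b@B9, c@B5, d@B9, e@B9, f@B4, f@B5}

Merge at B4: IN[B4] = OUT[B3] = {b@B0, d@B2, f@B3}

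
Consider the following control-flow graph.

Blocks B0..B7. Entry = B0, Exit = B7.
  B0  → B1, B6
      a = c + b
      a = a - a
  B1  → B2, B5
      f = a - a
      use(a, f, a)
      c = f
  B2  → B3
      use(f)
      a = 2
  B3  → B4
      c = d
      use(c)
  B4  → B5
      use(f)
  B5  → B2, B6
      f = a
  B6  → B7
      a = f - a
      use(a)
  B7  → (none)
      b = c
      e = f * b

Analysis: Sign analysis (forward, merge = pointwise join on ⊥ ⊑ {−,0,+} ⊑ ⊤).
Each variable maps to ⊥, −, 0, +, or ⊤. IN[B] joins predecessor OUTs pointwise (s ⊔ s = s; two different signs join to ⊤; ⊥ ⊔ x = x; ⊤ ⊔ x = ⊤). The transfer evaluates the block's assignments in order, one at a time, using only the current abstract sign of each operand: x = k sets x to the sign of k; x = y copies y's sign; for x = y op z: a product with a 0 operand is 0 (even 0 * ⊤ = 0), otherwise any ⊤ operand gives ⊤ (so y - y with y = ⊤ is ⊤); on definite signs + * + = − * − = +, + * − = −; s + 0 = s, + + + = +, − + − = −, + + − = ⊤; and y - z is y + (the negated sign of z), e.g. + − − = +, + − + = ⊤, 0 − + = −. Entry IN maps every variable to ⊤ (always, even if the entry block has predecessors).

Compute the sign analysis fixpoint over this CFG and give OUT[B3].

Answer: {a: +, b: ⊤, c: ⊤, d: ⊤, e: ⊤, f: ⊤}

Working:
Fixpoint table:
  B0: | IN=(all ⊤) | OUT=(all ⊤)
  B1: | IN=(all ⊤) | OUT=(all ⊤)
  B2: | IN=(all ⊤) | OUT={a:+; rest ⊤}
  B3: | IN={a:+; rest ⊤} | OUT={a:+; rest ⊤}
  B4: | IN={a:+; rest ⊤} | OUT={a:+; rest ⊤}
  B5: | IN=(all ⊤) | OUT=(all ⊤)
  B6: | IN=(all ⊤) | OUT=(all ⊤)
  B7: | IN=(all ⊤) | OUT=(all ⊤)

Merge at B3: IN[B3] = OUT[B2] = {a: +, b: ⊤, c: ⊤, d: ⊤, e: ⊤, f: ⊤}
Applying B3's transfer function to that IN value gives OUT[B3] (row B3 above).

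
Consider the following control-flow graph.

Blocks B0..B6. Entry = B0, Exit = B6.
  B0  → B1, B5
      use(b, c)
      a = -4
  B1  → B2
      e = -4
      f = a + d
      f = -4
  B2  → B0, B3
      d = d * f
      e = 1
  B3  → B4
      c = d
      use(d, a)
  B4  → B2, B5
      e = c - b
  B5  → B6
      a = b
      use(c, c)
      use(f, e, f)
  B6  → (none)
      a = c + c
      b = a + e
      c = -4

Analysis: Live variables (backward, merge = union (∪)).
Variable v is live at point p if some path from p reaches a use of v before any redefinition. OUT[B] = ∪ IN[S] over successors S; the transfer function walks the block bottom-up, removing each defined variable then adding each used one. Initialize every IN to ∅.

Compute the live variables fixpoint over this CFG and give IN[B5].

Answer: {b, c, e, f}

Trace:
Converged values:
  B0: | IN={b, c, d, e, f} | OUT={a, b, c, d, e, f}
  B1: | IN={a, b, c, d} | OUT={a, b, c, d, f}
  B2: | IN={a, b, c, d, f} | OUT={a, b, c, d, e, f}
  B3: | IN={a, b, d, f} | OUT={a, b, c, d, f}
  B4: | IN={a, b, c, d, f} | OUT={a, b, c, d, e, f}
  B5: | IN={b, c, e, f} | OUT={c, e}
  B6: | IN={c, e} | OUT={}

Merge at B5: OUT[B5] = IN[B6] = {c, e}
Applying B5's transfer function to that OUT value gives IN[B5] (row B5 above).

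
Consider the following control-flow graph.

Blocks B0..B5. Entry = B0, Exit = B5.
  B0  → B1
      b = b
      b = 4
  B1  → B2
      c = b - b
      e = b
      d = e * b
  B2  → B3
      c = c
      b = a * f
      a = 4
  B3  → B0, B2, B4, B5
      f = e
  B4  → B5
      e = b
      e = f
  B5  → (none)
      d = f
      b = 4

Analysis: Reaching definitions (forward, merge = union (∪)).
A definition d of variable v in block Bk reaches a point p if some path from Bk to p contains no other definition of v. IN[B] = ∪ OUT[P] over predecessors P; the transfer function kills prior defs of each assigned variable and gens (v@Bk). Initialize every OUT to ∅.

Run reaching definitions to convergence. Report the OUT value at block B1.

Converged values:
  B0: | IN={a@B2, b@B2, c@B2, d@B1, e@B1, f@B3} | OUT={a@B2, b@B0, c@B2, d@B1, e@B1, f@B3}
  B1: | IN={a@B2, b@B0, c@B2, d@B1, e@B1, f@B3} | OUT={a@B2, b@B0, c@B1, d@B1, e@B1, f@B3}
  B2: | IN={a@B2, b@B0, b@B2, c@B1, c@B2, d@B1, e@B1, f@B3} | OUT={a@B2, b@B2, c@B2, d@B1, e@B1, f@B3}
  B3: | IN={a@B2, b@B2, c@B2, d@B1, e@B1, f@B3} | OUT={a@B2, b@B2, c@B2, d@B1, e@B1, f@B3}
  B4: | IN={a@B2, b@B2, c@B2, d@B1, e@B1, f@B3} | OUT={a@B2, b@B2, c@B2, d@B1, e@B4, f@B3}
  B5: | IN={a@B2, b@B2, c@B2, d@B1, e@B1, e@B4, f@B3} | OUT={a@B2, b@B5, c@B2, d@B5, e@B1, e@B4, f@B3}

Merge at B1: IN[B1] = OUT[B0] = {a@B2, b@B0, c@B2, d@B1, e@B1, f@B3}
Applying B1's transfer function to that IN value gives OUT[B1] (row B1 above).

Answer: {a@B2, b@B0, c@B1, d@B1, e@B1, f@B3}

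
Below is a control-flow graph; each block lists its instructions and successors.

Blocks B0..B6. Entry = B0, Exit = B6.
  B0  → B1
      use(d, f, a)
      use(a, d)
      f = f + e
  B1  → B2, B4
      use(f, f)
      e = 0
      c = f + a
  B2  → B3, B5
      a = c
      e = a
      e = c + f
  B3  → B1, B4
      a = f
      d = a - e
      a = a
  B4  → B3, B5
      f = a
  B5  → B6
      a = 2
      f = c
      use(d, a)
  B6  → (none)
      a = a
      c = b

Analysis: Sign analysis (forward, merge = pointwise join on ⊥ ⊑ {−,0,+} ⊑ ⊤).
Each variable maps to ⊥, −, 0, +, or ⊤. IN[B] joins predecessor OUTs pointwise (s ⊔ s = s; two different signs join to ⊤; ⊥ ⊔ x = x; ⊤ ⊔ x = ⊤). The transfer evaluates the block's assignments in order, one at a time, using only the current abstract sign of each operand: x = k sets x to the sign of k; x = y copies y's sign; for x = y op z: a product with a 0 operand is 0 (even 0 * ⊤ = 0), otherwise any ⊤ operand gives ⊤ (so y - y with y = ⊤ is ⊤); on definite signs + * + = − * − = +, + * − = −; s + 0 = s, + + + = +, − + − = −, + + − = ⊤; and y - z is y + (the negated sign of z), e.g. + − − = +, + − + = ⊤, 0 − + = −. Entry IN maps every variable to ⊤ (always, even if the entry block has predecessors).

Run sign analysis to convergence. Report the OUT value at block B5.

Fixpoint table:
  B0: | IN=(all ⊤) | OUT=(all ⊤)
  B1: | IN=(all ⊤) | OUT={e:0; rest ⊤}
  B2: | IN={e:0; rest ⊤} | OUT=(all ⊤)
  B3: | IN=(all ⊤) | OUT=(all ⊤)
  B4: | IN=(all ⊤) | OUT=(all ⊤)
  B5: | IN=(all ⊤) | OUT={a:+; rest ⊤}
  B6: | IN={a:+; rest ⊤} | OUT={a:+; rest ⊤}

Merge at B5: IN[B5] = OUT[B2] ⊔ OUT[B4] = {a: ⊤, b: ⊤, c: ⊤, d: ⊤, e: ⊤, f: ⊤}
Applying B5's transfer function to that IN value gives OUT[B5] (row B5 above).

Answer: {a: +, b: ⊤, c: ⊤, d: ⊤, e: ⊤, f: ⊤}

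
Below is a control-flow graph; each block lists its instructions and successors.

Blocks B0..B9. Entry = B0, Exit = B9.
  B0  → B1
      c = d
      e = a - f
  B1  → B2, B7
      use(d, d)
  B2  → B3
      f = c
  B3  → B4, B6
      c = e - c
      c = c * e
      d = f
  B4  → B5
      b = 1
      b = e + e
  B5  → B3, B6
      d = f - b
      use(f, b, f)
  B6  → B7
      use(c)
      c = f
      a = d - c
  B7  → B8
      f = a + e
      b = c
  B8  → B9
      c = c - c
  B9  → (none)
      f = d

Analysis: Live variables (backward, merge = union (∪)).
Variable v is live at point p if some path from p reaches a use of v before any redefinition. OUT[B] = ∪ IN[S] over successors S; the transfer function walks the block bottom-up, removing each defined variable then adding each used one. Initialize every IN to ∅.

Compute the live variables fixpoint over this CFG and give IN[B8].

Converged values:
  B0:  IN={a, d, f}  OUT={a, c, d, e}
  B1:  IN={a, c, d, e}  OUT={a, c, d, e}
  B2:  IN={c, e}  OUT={c, e, f}
  B3:  IN={c, e, f}  OUT={c, d, e, f}
  B4:  IN={c, e, f}  OUT={b, c, e, f}
  B5:  IN={b, c, e, f}  OUT={c, d, e, f}
  B6:  IN={c, d, e, f}  OUT={a, c, d, e}
  B7:  IN={a, c, d, e}  OUT={c, d}
  B8:  IN={c, d}  OUT={d}
  B9:  IN={d}  OUT={}

Merge at B8: OUT[B8] = IN[B9] = {d}
Applying B8's transfer function to that OUT value gives IN[B8] (row B8 above).

Answer: {c, d}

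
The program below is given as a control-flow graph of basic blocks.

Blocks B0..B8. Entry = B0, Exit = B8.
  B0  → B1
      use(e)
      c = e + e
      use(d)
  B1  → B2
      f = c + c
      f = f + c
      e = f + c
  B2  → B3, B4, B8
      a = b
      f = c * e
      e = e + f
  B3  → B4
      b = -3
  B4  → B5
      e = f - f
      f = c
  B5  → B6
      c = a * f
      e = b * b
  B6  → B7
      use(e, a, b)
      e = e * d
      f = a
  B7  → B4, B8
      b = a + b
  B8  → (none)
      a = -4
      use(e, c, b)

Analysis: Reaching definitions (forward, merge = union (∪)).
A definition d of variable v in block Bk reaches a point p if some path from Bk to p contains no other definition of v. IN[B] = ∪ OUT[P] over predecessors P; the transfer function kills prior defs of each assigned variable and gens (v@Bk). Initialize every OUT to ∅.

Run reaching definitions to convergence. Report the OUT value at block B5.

Answer: {a@B2, b@B3, b@B7, c@B5, e@B5, f@B4}

Working:
Converged values:
  B0: | IN={} | OUT={c@B0}
  B1: | IN={c@B0} | OUT={c@B0, e@B1, f@B1}
  B2: | IN={c@B0, e@B1, f@B1} | OUT={a@B2, c@B0, e@B2, f@B2}
  B3: | IN={a@B2, c@B0, e@B2, f@B2} | OUT={a@B2, b@B3, c@B0, e@B2, f@B2}
  B4: | IN={a@B2, b@B3, b@B7, c@B0, c@B5, e@B2, e@B6, f@B2, f@B6} | OUT={a@B2, b@B3, b@B7, c@B0, c@B5, e@B4, f@B4}
  B5: | IN={a@B2, b@B3, b@B7, c@B0, c@B5, e@B4, f@B4} | OUT={a@B2, b@B3, b@B7, c@B5, e@B5, f@B4}
  B6: | IN={a@B2, b@B3, b@B7, c@B5, e@B5, f@B4} | OUT={a@B2, b@B3, b@B7, c@B5, e@B6, f@B6}
  B7: | IN={a@B2, b@B3, b@B7, c@B5, e@B6, f@B6} | OUT={a@B2, b@B7, c@B5, e@B6, f@B6}
  B8: | IN={a@B2, b@B7, c@B0, c@B5, e@B2, e@B6, f@B2, f@B6} | OUT={a@B8, b@B7, c@B0, c@B5, e@B2, e@B6, f@B2, f@B6}

Merge at B5: IN[B5] = OUT[B4] = {a@B2, b@B3, b@B7, c@B0, c@B5, e@B4, f@B4}
Applying B5's transfer function to that IN value gives OUT[B5] (row B5 above).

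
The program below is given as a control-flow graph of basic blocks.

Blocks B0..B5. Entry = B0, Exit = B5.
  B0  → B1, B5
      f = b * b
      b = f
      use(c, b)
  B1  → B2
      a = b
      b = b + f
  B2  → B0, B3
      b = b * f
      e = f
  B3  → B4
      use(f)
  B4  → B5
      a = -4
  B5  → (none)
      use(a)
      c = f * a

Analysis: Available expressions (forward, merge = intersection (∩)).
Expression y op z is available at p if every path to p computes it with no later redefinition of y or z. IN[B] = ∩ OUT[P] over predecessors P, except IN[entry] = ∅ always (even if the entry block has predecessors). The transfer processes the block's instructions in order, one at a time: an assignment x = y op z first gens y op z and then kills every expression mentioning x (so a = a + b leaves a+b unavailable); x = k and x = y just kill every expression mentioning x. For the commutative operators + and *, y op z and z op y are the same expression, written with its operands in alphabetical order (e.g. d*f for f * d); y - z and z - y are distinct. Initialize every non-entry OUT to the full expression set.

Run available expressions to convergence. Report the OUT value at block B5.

Converged values:
  B0: | IN={} | OUT={}
  B1: | IN={} | OUT={}
  B2: | IN={} | OUT={}
  B3: | IN={} | OUT={}
  B4: | IN={} | OUT={}
  B5: | IN={} | OUT={a*f}

Merge at B5: IN[B5] = OUT[B0] ∩ OUT[B4] = {}
Applying B5's transfer function to that IN value gives OUT[B5] (row B5 above).

Answer: {a*f}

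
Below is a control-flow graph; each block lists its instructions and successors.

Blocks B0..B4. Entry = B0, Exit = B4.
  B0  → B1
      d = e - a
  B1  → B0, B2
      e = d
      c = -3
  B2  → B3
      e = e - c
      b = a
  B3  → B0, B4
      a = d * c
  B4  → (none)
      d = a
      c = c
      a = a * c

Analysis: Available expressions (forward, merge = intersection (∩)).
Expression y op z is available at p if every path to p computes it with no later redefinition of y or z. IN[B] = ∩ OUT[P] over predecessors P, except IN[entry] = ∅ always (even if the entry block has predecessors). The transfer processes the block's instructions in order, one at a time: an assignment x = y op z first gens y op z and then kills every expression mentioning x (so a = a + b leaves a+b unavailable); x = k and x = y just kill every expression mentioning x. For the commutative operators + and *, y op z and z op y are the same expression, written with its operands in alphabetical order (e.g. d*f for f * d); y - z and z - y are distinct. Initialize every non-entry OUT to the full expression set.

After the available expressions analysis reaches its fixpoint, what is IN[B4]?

Converged values:
  B0:   IN={}   OUT={e-a}
  B1:   IN={e-a}   OUT={}
  B2:   IN={}   OUT={}
  B3:   IN={}   OUT={c*d}
  B4:   IN={c*d}   OUT={}

Merge at B4: IN[B4] = OUT[B3] = {c*d}

Answer: {c*d}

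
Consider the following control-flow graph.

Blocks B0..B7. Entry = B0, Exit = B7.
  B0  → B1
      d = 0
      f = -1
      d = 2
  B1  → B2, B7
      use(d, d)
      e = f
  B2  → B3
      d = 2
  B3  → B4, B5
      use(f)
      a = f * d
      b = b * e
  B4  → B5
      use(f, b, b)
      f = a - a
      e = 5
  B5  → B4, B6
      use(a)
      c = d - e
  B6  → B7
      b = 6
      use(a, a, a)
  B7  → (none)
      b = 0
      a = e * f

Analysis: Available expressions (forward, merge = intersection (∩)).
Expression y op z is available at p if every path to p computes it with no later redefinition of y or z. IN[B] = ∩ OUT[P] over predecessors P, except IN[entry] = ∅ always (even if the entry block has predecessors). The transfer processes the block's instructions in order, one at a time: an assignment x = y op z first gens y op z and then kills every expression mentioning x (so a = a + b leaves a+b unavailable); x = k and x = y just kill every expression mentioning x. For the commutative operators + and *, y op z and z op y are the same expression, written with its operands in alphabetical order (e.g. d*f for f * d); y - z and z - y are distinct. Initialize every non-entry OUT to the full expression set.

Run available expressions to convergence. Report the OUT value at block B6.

Fixpoint table:
  B0:  IN={}  OUT={}
  B1:  IN={}  OUT={}
  B2:  IN={}  OUT={}
  B3:  IN={}  OUT={d*f}
  B4:  IN={}  OUT={a-a}
  B5:  IN={}  OUT={d-e}
  B6:  IN={d-e}  OUT={d-e}
  B7:  IN={}  OUT={e*f}

Merge at B6: IN[B6] = OUT[B5] = {d-e}
Applying B6's transfer function to that IN value gives OUT[B6] (row B6 above).

Answer: {d-e}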